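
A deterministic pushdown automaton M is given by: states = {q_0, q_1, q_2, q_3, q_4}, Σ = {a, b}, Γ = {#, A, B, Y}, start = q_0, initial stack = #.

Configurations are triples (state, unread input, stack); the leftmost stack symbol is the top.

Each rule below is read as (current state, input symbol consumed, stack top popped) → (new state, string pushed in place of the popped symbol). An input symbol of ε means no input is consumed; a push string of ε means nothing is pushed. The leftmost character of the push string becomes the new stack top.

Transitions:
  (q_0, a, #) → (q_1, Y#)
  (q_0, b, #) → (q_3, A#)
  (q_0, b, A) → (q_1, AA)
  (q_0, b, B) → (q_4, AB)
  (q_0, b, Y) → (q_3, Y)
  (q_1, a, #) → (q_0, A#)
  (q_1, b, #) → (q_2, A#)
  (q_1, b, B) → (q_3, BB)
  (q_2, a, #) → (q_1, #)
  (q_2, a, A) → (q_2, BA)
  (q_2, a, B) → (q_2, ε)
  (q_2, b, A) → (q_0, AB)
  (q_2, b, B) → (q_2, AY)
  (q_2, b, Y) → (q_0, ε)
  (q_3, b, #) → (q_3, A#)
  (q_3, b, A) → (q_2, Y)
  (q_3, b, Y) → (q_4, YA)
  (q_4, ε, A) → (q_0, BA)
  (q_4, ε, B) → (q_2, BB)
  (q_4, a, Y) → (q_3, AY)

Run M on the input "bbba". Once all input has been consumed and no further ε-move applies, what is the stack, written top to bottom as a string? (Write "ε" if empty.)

(q_0, bbba, #)
  read b, top #: go to q_3, push A# → (q_3, bba, A#)
  read b, top A: go to q_2, push Y → (q_2, ba, Y#)
  read b, top Y: go to q_0, push ε → (q_0, a, #)
  read a, top #: go to q_1, push Y# → (q_1, ε, Y#)
All input consumed in state q_1 with stack Y#.

Y#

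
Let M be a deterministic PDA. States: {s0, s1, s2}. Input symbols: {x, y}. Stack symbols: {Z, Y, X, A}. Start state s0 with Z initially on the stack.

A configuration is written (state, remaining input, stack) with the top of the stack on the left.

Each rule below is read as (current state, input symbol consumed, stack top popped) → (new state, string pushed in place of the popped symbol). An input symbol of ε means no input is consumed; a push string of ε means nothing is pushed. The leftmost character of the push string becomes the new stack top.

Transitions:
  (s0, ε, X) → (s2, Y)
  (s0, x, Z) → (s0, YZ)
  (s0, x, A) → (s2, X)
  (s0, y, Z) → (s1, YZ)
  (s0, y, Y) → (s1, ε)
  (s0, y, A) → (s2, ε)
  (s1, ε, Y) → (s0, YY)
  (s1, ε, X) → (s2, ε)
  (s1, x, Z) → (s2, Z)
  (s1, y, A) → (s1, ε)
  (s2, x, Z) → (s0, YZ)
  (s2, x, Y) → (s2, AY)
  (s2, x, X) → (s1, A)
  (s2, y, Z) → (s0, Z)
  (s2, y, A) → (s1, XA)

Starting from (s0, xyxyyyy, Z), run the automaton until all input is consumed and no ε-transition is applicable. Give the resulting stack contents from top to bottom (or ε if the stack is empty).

(s0, xyxyyyy, Z) ⊢ (s0, yxyyyy, YZ) ⊢ (s1, xyyyy, Z) ⊢ (s2, yyyy, Z) ⊢ (s0, yyy, Z) ⊢ (s1, yy, YZ) ⊢ (s0, yy, YYZ) ⊢ (s1, y, YZ) ⊢ (s0, y, YYZ) ⊢ (s1, ε, YZ) ⊢ (s0, ε, YYZ)
All input consumed in state s0 with stack YYZ.

YYZ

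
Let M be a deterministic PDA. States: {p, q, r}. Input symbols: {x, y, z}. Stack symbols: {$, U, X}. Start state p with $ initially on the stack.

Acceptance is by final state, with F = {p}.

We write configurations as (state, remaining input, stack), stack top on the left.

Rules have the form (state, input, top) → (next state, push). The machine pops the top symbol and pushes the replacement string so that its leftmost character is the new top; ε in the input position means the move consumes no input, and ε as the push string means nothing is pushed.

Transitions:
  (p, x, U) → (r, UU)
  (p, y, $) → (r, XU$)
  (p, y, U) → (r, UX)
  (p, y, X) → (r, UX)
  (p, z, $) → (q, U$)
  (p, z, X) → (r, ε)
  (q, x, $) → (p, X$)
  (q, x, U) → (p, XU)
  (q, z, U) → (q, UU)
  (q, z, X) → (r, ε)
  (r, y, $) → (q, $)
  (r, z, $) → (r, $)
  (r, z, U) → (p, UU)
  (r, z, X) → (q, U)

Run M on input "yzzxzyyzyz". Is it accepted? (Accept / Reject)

(p, yzzxzyyzyz, $) ⊢ (r, zzxzyyzyz, XU$) ⊢ (q, zxzyyzyz, UU$) ⊢ (q, xzyyzyz, UUU$) ⊢ (p, zyyzyz, XUUU$) ⊢ (r, yyzyz, UUU$)
No transition applies at (r, yyzyz, UUU$); input not fully consumed.

Reject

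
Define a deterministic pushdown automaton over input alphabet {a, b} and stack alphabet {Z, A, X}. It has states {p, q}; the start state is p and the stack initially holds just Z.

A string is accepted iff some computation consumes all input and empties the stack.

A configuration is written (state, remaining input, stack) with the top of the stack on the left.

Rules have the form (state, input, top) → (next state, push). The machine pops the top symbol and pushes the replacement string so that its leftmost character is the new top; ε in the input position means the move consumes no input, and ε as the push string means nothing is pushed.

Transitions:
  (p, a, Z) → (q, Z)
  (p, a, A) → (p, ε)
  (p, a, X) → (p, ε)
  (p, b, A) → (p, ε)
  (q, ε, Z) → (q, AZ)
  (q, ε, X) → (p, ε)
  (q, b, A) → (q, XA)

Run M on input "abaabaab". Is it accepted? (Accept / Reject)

Reject

(p, abaabaab, Z)
  read a, top Z: go to q, push Z → (q, baabaab, Z)
  ε-move, top Z: go to q, push AZ → (q, baabaab, AZ)
  read b, top A: go to q, push XA → (q, aabaab, XAZ)
  ε-move, top X: go to p, push ε → (p, aabaab, AZ)
  read a, top A: go to p, push ε → (p, abaab, Z)
  read a, top Z: go to q, push Z → (q, baab, Z)
  ε-move, top Z: go to q, push AZ → (q, baab, AZ)
  read b, top A: go to q, push XA → (q, aab, XAZ)
  ε-move, top X: go to p, push ε → (p, aab, AZ)
  read a, top A: go to p, push ε → (p, ab, Z)
  read a, top Z: go to q, push Z → (q, b, Z)
  ε-move, top Z: go to q, push AZ → (q, b, AZ)
  read b, top A: go to q, push XA → (q, ε, XAZ)
  ε-move, top X: go to p, push ε → (p, ε, AZ)
All input consumed; stack is AZ, not empty, and no further ε-move applies.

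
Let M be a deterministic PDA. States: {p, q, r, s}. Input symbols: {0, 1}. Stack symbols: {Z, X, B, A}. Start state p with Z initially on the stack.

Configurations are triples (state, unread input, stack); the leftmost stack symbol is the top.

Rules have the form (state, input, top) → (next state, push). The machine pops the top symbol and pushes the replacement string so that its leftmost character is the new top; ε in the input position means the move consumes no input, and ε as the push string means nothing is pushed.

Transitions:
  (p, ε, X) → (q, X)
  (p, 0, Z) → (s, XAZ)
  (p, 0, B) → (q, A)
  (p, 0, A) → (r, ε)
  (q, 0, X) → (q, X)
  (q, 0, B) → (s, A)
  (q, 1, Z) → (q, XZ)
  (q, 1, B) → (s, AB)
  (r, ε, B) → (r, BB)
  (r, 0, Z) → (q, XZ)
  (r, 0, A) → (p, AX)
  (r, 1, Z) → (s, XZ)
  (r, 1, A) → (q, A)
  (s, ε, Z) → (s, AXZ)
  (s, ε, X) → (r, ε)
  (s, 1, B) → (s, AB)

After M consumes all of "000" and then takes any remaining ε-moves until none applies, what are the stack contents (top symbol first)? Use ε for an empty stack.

XZ

(p, 000, Z) ⊢ (s, 00, XAZ) ⊢ (r, 00, AZ) ⊢ (p, 0, AXZ) ⊢ (r, ε, XZ)
All input consumed in state r with stack XZ.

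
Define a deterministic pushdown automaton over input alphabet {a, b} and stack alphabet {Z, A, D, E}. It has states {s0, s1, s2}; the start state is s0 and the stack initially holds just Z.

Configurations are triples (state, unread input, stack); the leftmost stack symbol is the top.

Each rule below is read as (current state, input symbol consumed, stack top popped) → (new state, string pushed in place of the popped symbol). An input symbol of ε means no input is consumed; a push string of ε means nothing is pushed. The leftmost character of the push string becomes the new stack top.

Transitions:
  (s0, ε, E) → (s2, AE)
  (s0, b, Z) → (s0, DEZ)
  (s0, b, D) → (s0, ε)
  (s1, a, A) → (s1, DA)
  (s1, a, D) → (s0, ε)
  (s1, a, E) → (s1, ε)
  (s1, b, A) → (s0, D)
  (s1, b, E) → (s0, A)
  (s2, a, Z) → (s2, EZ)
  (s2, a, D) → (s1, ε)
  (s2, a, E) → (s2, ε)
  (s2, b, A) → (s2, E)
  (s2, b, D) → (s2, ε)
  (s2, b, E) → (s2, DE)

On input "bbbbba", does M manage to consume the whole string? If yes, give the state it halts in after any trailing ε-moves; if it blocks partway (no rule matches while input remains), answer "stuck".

s2

(s0, bbbbba, Z)
  read b, top Z: go to s0, push DEZ → (s0, bbbba, DEZ)
  read b, top D: go to s0, push ε → (s0, bbba, EZ)
  ε-move, top E: go to s2, push AE → (s2, bbba, AEZ)
  read b, top A: go to s2, push E → (s2, bba, EEZ)
  read b, top E: go to s2, push DE → (s2, ba, DEEZ)
  read b, top D: go to s2, push ε → (s2, a, EEZ)
  read a, top E: go to s2, push ε → (s2, ε, EZ)
All input consumed; M is in state s2.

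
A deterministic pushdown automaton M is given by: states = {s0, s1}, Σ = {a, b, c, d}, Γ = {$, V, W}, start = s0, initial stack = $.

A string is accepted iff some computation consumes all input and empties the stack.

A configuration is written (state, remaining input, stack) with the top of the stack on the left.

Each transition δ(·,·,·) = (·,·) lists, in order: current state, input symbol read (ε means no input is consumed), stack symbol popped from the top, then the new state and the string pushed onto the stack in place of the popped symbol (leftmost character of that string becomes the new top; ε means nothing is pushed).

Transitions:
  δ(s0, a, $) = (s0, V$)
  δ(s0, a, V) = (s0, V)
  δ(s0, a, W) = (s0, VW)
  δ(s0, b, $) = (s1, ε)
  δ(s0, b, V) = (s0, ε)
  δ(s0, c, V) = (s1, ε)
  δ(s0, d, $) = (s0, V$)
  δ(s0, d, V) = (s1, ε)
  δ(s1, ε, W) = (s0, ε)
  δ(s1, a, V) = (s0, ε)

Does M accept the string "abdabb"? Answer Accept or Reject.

Accept

(s0, abdabb, $)
  read a, top $: go to s0, push V$ → (s0, bdabb, V$)
  read b, top V: go to s0, push ε → (s0, dabb, $)
  read d, top $: go to s0, push V$ → (s0, abb, V$)
  read a, top V: go to s0, push V → (s0, bb, V$)
  read b, top V: go to s0, push ε → (s0, b, $)
  read b, top $: go to s1, push ε → (s1, ε, ε)
All input consumed and the stack is empty.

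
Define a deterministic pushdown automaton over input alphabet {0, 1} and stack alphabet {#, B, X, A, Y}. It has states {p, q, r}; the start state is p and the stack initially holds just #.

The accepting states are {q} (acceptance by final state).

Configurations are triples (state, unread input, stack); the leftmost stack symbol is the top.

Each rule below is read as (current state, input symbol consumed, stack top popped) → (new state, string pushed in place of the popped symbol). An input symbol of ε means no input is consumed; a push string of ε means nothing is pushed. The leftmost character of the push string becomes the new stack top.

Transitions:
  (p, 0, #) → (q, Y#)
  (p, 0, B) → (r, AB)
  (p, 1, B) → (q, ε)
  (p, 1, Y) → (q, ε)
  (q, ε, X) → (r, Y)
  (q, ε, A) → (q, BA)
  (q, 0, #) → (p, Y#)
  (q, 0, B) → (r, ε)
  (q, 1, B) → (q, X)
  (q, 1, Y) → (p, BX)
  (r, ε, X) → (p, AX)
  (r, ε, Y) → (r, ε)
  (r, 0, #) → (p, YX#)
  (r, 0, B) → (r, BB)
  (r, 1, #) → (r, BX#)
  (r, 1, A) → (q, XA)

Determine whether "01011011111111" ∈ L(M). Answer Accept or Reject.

Reject

(p, 01011011111111, #) ⊢ (q, 1011011111111, Y#) ⊢ (p, 011011111111, BX#) ⊢ (r, 11011111111, ABX#) ⊢ (q, 1011111111, XABX#) ⊢ (r, 1011111111, YABX#) ⊢ (r, 1011111111, ABX#) ⊢ (q, 011111111, XABX#) ⊢ (r, 011111111, YABX#) ⊢ (r, 011111111, ABX#)
No transition applies at (r, 011111111, ABX#); input not fully consumed.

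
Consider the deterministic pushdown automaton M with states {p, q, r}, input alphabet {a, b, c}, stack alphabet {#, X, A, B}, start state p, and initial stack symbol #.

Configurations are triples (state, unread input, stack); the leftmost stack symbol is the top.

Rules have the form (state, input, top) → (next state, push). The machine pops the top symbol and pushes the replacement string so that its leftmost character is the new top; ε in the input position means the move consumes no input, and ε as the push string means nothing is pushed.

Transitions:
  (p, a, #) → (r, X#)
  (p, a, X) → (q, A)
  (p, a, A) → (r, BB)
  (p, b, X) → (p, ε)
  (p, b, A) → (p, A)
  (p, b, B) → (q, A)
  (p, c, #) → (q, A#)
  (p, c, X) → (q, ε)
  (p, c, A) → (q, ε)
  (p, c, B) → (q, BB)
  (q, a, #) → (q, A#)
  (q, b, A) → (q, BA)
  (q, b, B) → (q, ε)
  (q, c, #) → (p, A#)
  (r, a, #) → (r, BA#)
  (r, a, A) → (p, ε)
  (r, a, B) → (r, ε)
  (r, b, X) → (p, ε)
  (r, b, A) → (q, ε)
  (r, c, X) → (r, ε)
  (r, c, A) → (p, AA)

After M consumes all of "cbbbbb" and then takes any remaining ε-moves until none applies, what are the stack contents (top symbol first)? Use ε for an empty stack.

(p, cbbbbb, #)
  read c, top #: go to q, push A# → (q, bbbbb, A#)
  read b, top A: go to q, push BA → (q, bbbb, BA#)
  read b, top B: go to q, push ε → (q, bbb, A#)
  read b, top A: go to q, push BA → (q, bb, BA#)
  read b, top B: go to q, push ε → (q, b, A#)
  read b, top A: go to q, push BA → (q, ε, BA#)
All input consumed in state q with stack BA#.

BA#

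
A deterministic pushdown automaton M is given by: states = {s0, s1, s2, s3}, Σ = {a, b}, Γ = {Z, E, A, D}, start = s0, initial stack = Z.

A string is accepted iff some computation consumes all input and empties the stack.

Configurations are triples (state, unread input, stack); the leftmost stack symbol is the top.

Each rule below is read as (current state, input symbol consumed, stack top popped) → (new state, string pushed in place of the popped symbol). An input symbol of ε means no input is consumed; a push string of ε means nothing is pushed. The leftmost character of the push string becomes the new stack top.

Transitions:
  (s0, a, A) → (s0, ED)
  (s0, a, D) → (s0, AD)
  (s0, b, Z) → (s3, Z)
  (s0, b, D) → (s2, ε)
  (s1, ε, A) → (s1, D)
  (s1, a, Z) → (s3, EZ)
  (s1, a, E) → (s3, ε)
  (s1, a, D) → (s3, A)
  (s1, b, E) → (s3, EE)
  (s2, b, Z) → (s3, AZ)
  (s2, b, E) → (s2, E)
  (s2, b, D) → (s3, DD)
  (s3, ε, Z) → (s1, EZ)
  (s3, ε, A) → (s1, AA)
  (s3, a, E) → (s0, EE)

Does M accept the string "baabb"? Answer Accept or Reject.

(s0, baabb, Z)
  read b, top Z: go to s3, push Z → (s3, aabb, Z)
  ε-move, top Z: go to s1, push EZ → (s1, aabb, EZ)
  read a, top E: go to s3, push ε → (s3, abb, Z)
  ε-move, top Z: go to s1, push EZ → (s1, abb, EZ)
  read a, top E: go to s3, push ε → (s3, bb, Z)
  ε-move, top Z: go to s1, push EZ → (s1, bb, EZ)
  read b, top E: go to s3, push EE → (s3, b, EEZ)
No transition applies at (s3, b, EEZ); input not fully consumed.

Reject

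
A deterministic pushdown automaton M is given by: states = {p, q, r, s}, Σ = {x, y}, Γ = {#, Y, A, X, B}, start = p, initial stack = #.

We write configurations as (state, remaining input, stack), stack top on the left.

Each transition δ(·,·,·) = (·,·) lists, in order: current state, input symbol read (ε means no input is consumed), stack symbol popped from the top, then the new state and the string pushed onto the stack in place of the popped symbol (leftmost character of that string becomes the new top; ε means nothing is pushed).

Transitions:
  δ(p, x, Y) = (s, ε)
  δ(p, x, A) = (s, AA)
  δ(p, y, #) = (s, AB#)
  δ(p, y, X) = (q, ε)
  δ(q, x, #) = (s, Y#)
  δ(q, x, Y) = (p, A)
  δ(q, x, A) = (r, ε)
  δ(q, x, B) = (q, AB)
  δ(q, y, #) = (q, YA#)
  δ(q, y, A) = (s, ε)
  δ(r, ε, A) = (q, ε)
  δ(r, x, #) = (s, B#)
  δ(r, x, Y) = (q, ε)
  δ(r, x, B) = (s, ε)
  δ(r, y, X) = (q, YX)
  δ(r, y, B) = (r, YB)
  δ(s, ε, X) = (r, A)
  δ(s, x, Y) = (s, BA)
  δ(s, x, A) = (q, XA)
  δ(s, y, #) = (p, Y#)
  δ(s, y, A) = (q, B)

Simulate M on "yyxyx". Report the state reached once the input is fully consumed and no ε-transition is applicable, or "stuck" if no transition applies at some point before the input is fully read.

(p, yyxyx, #)
  read y, top #: go to s, push AB# → (s, yxyx, AB#)
  read y, top A: go to q, push B → (q, xyx, BB#)
  read x, top B: go to q, push AB → (q, yx, ABB#)
  read y, top A: go to s, push ε → (s, x, BB#)
No transition for (s, x, top B); M blocks with input x remaining.

stuck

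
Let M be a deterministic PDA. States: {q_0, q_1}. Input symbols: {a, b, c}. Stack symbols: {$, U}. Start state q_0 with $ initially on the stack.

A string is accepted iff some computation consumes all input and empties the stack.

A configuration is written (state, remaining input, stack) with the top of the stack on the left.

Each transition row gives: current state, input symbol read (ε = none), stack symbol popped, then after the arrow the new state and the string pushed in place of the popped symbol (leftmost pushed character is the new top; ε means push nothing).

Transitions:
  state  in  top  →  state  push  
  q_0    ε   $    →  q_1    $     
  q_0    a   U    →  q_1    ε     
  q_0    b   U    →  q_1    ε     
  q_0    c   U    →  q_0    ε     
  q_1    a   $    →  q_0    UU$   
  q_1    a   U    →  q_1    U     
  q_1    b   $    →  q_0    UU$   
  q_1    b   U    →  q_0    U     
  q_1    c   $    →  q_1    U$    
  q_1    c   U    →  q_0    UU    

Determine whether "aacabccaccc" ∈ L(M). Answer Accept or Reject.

Reject

(q_0, aacabccaccc, $)
  ε-move, top $: go to q_1, push $ → (q_1, aacabccaccc, $)
  read a, top $: go to q_0, push UU$ → (q_0, acabccaccc, UU$)
  read a, top U: go to q_1, push ε → (q_1, cabccaccc, U$)
  read c, top U: go to q_0, push UU → (q_0, abccaccc, UU$)
  read a, top U: go to q_1, push ε → (q_1, bccaccc, U$)
  read b, top U: go to q_0, push U → (q_0, ccaccc, U$)
  read c, top U: go to q_0, push ε → (q_0, caccc, $)
  ε-move, top $: go to q_1, push $ → (q_1, caccc, $)
  read c, top $: go to q_1, push U$ → (q_1, accc, U$)
  read a, top U: go to q_1, push U → (q_1, ccc, U$)
  read c, top U: go to q_0, push UU → (q_0, cc, UU$)
  read c, top U: go to q_0, push ε → (q_0, c, U$)
  read c, top U: go to q_0, push ε → (q_0, ε, $)
  ε-move, top $: go to q_1, push $ → (q_1, ε, $)
All input consumed; stack is $, not empty, and no further ε-move applies.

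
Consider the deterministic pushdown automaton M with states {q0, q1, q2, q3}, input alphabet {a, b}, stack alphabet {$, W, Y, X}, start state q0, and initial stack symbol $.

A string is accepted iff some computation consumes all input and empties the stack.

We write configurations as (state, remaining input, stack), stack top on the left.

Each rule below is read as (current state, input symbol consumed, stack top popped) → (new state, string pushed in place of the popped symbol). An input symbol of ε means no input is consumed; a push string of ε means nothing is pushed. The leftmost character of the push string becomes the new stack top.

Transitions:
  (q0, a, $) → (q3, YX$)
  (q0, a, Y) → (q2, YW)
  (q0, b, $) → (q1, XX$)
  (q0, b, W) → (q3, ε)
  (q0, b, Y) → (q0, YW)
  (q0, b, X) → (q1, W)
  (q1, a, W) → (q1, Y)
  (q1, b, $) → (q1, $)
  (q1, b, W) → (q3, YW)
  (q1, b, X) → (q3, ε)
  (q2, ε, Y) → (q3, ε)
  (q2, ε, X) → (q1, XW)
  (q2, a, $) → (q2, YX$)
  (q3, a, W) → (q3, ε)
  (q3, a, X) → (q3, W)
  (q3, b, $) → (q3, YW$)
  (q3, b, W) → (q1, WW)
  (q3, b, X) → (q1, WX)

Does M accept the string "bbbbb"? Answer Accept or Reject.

Reject

(q0, bbbbb, $)
  read b, top $: go to q1, push XX$ → (q1, bbbb, XX$)
  read b, top X: go to q3, push ε → (q3, bbb, X$)
  read b, top X: go to q1, push WX → (q1, bb, WX$)
  read b, top W: go to q3, push YW → (q3, b, YWX$)
No transition applies at (q3, b, YWX$); input not fully consumed.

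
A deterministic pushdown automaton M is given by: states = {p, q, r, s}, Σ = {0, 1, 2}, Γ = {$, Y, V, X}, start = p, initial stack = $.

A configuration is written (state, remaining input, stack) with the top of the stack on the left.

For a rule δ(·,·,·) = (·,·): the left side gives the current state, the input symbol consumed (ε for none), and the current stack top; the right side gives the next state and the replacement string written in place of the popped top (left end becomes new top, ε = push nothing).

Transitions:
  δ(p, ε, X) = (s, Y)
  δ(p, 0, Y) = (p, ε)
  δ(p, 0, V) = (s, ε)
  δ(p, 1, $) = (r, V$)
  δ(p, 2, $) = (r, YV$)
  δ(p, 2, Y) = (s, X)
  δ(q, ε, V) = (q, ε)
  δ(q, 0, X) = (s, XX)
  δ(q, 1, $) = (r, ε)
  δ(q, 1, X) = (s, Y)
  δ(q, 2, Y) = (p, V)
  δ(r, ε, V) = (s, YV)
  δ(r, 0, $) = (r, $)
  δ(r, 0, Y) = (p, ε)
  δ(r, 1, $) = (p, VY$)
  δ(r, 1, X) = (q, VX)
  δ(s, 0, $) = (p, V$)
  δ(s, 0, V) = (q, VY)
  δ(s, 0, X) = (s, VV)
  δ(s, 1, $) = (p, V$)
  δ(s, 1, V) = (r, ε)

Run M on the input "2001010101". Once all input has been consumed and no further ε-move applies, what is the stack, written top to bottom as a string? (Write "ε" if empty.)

V$

(p, 2001010101, $) ⊢ (r, 001010101, YV$) ⊢ (p, 01010101, V$) ⊢ (s, 1010101, $) ⊢ (p, 010101, V$) ⊢ (s, 10101, $) ⊢ (p, 0101, V$) ⊢ (s, 101, $) ⊢ (p, 01, V$) ⊢ (s, 1, $) ⊢ (p, ε, V$)
All input consumed in state p with stack V$.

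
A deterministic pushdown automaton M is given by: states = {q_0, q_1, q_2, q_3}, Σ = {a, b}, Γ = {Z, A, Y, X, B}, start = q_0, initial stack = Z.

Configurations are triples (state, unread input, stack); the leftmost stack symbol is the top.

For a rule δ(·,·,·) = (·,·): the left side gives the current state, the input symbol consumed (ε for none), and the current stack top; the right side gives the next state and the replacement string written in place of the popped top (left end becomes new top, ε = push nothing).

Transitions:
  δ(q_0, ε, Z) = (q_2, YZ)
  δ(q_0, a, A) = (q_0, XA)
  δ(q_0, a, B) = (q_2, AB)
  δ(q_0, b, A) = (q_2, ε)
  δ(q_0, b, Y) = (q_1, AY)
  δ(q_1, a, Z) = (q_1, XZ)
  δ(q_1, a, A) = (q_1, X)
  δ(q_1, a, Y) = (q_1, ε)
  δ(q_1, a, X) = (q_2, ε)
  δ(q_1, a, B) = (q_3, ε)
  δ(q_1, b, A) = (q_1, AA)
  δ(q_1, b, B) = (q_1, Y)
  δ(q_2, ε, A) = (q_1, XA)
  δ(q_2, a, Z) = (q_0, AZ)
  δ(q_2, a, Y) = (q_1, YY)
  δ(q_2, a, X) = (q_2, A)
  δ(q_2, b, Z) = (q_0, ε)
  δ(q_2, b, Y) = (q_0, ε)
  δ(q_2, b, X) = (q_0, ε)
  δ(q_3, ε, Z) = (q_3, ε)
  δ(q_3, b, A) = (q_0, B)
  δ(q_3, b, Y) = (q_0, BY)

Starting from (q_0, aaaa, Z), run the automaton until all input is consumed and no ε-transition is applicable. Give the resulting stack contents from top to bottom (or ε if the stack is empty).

XZ

(q_0, aaaa, Z)
  ε-move, top Z: go to q_2, push YZ → (q_2, aaaa, YZ)
  read a, top Y: go to q_1, push YY → (q_1, aaa, YYZ)
  read a, top Y: go to q_1, push ε → (q_1, aa, YZ)
  read a, top Y: go to q_1, push ε → (q_1, a, Z)
  read a, top Z: go to q_1, push XZ → (q_1, ε, XZ)
All input consumed in state q_1 with stack XZ.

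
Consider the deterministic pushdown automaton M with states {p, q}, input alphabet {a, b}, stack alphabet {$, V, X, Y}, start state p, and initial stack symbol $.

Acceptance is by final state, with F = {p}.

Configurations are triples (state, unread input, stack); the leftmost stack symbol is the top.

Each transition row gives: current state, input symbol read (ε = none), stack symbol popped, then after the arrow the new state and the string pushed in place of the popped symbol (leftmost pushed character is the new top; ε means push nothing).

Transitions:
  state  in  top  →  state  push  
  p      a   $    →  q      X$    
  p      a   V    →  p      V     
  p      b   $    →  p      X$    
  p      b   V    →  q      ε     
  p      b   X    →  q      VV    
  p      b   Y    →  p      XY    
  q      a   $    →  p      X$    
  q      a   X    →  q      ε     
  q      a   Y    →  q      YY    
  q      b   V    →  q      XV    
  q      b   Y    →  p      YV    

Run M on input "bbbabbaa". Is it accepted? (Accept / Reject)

(p, bbbabbaa, $) ⊢ (p, bbabbaa, X$) ⊢ (q, babbaa, VV$) ⊢ (q, abbaa, XVV$) ⊢ (q, bbaa, VV$) ⊢ (q, baa, XVV$)
No transition applies at (q, baa, XVV$); input not fully consumed.

Reject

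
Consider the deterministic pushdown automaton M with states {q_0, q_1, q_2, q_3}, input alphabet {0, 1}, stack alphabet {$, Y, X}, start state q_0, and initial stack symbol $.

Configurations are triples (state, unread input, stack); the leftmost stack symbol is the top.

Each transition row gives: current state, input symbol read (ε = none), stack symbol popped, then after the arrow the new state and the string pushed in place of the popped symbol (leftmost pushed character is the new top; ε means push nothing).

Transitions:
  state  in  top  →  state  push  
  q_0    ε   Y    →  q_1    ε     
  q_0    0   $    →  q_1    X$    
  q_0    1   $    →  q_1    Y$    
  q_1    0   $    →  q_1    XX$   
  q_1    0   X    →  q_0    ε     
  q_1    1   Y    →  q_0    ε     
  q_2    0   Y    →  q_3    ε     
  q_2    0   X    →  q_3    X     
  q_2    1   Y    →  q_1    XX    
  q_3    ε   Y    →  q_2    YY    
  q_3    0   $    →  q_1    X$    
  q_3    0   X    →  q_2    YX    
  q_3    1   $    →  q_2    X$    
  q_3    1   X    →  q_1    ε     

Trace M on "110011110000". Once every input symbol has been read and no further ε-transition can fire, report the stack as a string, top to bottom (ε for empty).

$

(q_0, 110011110000, $)
  read 1, top $: go to q_1, push Y$ → (q_1, 10011110000, Y$)
  read 1, top Y: go to q_0, push ε → (q_0, 0011110000, $)
  read 0, top $: go to q_1, push X$ → (q_1, 011110000, X$)
  read 0, top X: go to q_0, push ε → (q_0, 11110000, $)
  read 1, top $: go to q_1, push Y$ → (q_1, 1110000, Y$)
  read 1, top Y: go to q_0, push ε → (q_0, 110000, $)
  read 1, top $: go to q_1, push Y$ → (q_1, 10000, Y$)
  read 1, top Y: go to q_0, push ε → (q_0, 0000, $)
  read 0, top $: go to q_1, push X$ → (q_1, 000, X$)
  read 0, top X: go to q_0, push ε → (q_0, 00, $)
  read 0, top $: go to q_1, push X$ → (q_1, 0, X$)
  read 0, top X: go to q_0, push ε → (q_0, ε, $)
All input consumed in state q_0 with stack $.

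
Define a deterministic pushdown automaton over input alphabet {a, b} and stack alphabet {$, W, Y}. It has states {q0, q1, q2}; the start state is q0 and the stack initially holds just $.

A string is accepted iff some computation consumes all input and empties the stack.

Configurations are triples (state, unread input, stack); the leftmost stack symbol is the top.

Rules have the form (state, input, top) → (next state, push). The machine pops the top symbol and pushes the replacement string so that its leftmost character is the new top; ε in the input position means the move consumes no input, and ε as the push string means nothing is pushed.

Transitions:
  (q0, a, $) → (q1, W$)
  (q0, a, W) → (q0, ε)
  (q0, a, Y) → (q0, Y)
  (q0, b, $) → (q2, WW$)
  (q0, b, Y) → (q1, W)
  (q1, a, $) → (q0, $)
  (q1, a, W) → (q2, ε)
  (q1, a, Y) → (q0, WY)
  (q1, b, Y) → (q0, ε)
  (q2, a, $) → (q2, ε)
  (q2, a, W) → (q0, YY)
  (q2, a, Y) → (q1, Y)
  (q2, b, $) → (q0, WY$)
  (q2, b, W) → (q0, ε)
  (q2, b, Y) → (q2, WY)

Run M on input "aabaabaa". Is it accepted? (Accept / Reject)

Accept

(q0, aabaabaa, $) ⊢ (q1, abaabaa, W$) ⊢ (q2, baabaa, $) ⊢ (q0, aabaa, WY$) ⊢ (q0, abaa, Y$) ⊢ (q0, baa, Y$) ⊢ (q1, aa, W$) ⊢ (q2, a, $) ⊢ (q2, ε, ε)
All input consumed and the stack is empty.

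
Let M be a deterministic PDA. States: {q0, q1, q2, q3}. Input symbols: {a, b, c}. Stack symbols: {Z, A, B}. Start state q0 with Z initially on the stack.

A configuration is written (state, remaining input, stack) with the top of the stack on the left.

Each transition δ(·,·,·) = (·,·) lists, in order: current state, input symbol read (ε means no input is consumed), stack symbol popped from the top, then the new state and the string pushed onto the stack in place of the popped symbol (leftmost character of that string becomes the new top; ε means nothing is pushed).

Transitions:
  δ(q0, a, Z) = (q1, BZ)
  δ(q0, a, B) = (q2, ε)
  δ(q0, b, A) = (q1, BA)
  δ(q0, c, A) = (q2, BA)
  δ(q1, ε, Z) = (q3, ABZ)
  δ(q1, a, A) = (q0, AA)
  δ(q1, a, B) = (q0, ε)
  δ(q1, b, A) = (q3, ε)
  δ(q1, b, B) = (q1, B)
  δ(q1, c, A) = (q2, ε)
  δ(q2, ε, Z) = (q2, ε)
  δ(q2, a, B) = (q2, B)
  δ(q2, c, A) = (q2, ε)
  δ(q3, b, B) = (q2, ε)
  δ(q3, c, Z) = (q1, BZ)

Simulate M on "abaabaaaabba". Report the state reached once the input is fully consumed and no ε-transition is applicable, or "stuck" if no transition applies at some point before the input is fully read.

q0

(q0, abaabaaaabba, Z)
  read a, top Z: go to q1, push BZ → (q1, baabaaaabba, BZ)
  read b, top B: go to q1, push B → (q1, aabaaaabba, BZ)
  read a, top B: go to q0, push ε → (q0, abaaaabba, Z)
  read a, top Z: go to q1, push BZ → (q1, baaaabba, BZ)
  read b, top B: go to q1, push B → (q1, aaaabba, BZ)
  read a, top B: go to q0, push ε → (q0, aaabba, Z)
  read a, top Z: go to q1, push BZ → (q1, aabba, BZ)
  read a, top B: go to q0, push ε → (q0, abba, Z)
  read a, top Z: go to q1, push BZ → (q1, bba, BZ)
  read b, top B: go to q1, push B → (q1, ba, BZ)
  read b, top B: go to q1, push B → (q1, a, BZ)
  read a, top B: go to q0, push ε → (q0, ε, Z)
All input consumed; M is in state q0.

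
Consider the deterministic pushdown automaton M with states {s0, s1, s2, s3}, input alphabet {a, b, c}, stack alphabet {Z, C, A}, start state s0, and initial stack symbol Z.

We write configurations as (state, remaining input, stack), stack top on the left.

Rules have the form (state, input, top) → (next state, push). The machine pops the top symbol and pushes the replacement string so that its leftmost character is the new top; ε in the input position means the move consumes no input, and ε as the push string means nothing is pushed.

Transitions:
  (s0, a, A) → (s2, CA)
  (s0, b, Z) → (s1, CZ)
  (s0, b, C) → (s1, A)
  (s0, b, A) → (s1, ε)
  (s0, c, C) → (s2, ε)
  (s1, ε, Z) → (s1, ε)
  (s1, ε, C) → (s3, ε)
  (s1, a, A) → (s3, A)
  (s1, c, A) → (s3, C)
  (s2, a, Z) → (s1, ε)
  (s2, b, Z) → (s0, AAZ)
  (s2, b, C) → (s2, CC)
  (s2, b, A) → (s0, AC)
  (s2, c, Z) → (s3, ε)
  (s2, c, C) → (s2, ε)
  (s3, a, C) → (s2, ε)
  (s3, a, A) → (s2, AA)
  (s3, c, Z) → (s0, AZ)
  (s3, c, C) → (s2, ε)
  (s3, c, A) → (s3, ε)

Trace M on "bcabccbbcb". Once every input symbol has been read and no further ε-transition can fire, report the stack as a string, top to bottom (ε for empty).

ε

(s0, bcabccbbcb, Z)
  read b, top Z: go to s1, push CZ → (s1, cabccbbcb, CZ)
  ε-move, top C: go to s3, push ε → (s3, cabccbbcb, Z)
  read c, top Z: go to s0, push AZ → (s0, abccbbcb, AZ)
  read a, top A: go to s2, push CA → (s2, bccbbcb, CAZ)
  read b, top C: go to s2, push CC → (s2, ccbbcb, CCAZ)
  read c, top C: go to s2, push ε → (s2, cbbcb, CAZ)
  read c, top C: go to s2, push ε → (s2, bbcb, AZ)
  read b, top A: go to s0, push AC → (s0, bcb, ACZ)
  read b, top A: go to s1, push ε → (s1, cb, CZ)
  ε-move, top C: go to s3, push ε → (s3, cb, Z)
  read c, top Z: go to s0, push AZ → (s0, b, AZ)
  read b, top A: go to s1, push ε → (s1, ε, Z)
  ε-move, top Z: go to s1, push ε → (s1, ε, ε)
All input consumed in state s1 with stack ε.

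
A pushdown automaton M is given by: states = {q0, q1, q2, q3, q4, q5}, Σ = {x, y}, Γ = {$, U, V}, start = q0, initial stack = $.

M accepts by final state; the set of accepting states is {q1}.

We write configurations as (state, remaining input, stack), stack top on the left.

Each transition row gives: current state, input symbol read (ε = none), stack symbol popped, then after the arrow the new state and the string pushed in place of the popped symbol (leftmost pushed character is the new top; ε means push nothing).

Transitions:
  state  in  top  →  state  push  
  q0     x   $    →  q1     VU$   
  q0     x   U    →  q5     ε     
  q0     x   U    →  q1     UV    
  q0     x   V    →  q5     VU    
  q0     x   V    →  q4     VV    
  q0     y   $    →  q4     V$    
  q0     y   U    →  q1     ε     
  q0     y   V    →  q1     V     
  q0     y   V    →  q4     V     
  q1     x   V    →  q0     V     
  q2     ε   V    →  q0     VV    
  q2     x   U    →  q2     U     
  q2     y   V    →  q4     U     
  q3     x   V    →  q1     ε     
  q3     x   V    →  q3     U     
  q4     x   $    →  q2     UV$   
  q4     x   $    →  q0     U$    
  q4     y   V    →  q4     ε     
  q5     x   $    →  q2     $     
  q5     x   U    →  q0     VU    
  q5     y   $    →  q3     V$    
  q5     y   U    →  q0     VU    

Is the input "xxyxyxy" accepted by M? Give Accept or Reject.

Accept

One accepting computation: (q0, xxyxyxy, $) ⊢ (q1, xyxyxy, VU$) ⊢ (q0, yxyxy, VU$) ⊢ (q1, xyxy, VU$) ⊢ (q0, yxy, VU$) ⊢ (q1, xy, VU$) ⊢ (q0, y, VU$) ⊢ (q1, ε, VU$)
All input consumed and state q1 ∈ F.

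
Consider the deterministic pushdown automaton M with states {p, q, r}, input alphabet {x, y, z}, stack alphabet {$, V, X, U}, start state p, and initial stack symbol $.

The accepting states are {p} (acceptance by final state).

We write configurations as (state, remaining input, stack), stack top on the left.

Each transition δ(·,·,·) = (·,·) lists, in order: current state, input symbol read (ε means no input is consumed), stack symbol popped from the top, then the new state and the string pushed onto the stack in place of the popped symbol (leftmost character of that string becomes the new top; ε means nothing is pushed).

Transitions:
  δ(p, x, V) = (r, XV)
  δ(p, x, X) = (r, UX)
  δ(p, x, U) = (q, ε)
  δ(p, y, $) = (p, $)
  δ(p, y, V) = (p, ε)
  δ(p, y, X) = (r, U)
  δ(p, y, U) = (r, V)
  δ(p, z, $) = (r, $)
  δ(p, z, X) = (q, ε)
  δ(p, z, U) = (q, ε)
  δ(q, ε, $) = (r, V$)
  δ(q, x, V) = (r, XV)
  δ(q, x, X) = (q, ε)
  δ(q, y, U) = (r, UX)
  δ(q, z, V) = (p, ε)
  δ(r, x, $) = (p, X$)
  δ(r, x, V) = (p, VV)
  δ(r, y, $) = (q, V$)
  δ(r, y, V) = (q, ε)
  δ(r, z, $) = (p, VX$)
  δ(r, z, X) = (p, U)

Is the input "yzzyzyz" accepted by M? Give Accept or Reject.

(p, yzzyzyz, $)
  read y, top $: go to p, push $ → (p, zzyzyz, $)
  read z, top $: go to r, push $ → (r, zyzyz, $)
  read z, top $: go to p, push VX$ → (p, yzyz, VX$)
  read y, top V: go to p, push ε → (p, zyz, X$)
  read z, top X: go to q, push ε → (q, yz, $)
  ε-move, top $: go to r, push V$ → (r, yz, V$)
  read y, top V: go to q, push ε → (q, z, $)
  ε-move, top $: go to r, push V$ → (r, z, V$)
No transition applies at (r, z, V$); input not fully consumed.

Reject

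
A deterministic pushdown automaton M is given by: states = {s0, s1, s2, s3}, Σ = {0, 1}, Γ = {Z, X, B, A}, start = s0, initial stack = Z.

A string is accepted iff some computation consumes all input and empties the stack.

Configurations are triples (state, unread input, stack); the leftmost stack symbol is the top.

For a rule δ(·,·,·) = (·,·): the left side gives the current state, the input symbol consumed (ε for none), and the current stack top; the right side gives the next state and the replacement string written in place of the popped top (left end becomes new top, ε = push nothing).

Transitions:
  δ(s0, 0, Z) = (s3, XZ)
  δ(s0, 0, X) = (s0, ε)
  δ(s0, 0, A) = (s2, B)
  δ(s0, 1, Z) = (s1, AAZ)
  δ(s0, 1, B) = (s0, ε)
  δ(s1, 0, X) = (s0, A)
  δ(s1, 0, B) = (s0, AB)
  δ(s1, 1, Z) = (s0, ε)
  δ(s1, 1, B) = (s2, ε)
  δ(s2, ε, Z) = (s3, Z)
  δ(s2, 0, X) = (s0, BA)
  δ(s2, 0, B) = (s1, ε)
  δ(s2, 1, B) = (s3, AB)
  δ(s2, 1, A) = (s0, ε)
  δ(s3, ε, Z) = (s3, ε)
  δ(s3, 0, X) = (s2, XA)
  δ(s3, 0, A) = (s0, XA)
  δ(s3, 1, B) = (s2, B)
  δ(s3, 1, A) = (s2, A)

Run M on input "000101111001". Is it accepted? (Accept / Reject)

(s0, 000101111001, Z)
  read 0, top Z: go to s3, push XZ → (s3, 00101111001, XZ)
  read 0, top X: go to s2, push XA → (s2, 0101111001, XAZ)
  read 0, top X: go to s0, push BA → (s0, 101111001, BAAZ)
  read 1, top B: go to s0, push ε → (s0, 01111001, AAZ)
  read 0, top A: go to s2, push B → (s2, 1111001, BAZ)
  read 1, top B: go to s3, push AB → (s3, 111001, ABAZ)
  read 1, top A: go to s2, push A → (s2, 11001, ABAZ)
  read 1, top A: go to s0, push ε → (s0, 1001, BAZ)
  read 1, top B: go to s0, push ε → (s0, 001, AZ)
  read 0, top A: go to s2, push B → (s2, 01, BZ)
  read 0, top B: go to s1, push ε → (s1, 1, Z)
  read 1, top Z: go to s0, push ε → (s0, ε, ε)
All input consumed and the stack is empty.

Accept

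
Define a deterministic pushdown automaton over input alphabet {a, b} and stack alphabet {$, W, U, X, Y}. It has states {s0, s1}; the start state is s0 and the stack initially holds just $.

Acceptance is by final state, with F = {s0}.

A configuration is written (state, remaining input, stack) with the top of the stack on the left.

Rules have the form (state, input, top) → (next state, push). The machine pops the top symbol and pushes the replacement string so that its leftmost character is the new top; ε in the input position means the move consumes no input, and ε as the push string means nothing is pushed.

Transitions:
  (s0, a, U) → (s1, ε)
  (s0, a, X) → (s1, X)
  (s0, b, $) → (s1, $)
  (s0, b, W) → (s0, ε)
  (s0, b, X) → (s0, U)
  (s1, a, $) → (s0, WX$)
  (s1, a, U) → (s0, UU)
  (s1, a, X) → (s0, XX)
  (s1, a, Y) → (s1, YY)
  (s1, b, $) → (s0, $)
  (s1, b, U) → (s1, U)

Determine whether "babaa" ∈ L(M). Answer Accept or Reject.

Accept

(s0, babaa, $) ⊢ (s1, abaa, $) ⊢ (s0, baa, WX$) ⊢ (s0, aa, X$) ⊢ (s1, a, X$) ⊢ (s0, ε, XX$)
All input consumed; state s0 ∈ F.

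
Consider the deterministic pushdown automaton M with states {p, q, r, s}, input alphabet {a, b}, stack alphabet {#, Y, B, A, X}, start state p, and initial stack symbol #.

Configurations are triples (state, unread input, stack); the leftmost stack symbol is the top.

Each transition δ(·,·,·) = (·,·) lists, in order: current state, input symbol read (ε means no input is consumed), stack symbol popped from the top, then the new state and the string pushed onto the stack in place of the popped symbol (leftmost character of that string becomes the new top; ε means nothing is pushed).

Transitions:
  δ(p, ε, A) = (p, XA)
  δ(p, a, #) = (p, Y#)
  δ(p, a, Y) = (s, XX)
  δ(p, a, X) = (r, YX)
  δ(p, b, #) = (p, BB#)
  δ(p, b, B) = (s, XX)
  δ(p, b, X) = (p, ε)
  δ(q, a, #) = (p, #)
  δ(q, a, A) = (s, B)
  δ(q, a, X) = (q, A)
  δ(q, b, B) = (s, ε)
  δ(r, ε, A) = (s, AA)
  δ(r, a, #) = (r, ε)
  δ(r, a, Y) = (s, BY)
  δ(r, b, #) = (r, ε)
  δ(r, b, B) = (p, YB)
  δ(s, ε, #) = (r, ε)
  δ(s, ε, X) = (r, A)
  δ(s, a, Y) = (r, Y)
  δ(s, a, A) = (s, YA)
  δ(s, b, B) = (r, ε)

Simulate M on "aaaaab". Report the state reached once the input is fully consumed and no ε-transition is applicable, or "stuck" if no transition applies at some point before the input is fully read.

(p, aaaaab, #)
  read a, top #: go to p, push Y# → (p, aaaab, Y#)
  read a, top Y: go to s, push XX → (s, aaab, XX#)
  ε-move, top X: go to r, push A → (r, aaab, AX#)
  ε-move, top A: go to s, push AA → (s, aaab, AAX#)
  read a, top A: go to s, push YA → (s, aab, YAAX#)
  read a, top Y: go to r, push Y → (r, ab, YAAX#)
  read a, top Y: go to s, push BY → (s, b, BYAAX#)
  read b, top B: go to r, push ε → (r, ε, YAAX#)
All input consumed; M is in state r.

r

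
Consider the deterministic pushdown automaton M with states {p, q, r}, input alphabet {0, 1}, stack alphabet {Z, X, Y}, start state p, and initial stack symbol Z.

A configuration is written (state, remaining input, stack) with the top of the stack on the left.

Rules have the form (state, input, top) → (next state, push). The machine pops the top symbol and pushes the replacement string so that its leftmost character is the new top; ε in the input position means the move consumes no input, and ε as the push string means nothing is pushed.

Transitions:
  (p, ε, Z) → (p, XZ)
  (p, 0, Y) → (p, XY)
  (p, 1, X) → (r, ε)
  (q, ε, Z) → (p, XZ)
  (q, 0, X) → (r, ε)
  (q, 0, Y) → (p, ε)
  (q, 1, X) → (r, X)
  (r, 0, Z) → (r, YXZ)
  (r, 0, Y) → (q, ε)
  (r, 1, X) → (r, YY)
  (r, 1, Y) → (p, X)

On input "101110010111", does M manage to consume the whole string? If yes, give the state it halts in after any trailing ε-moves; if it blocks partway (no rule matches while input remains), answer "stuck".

(p, 101110010111, Z)
  ε-move, top Z: go to p, push XZ → (p, 101110010111, XZ)
  read 1, top X: go to r, push ε → (r, 01110010111, Z)
  read 0, top Z: go to r, push YXZ → (r, 1110010111, YXZ)
  read 1, top Y: go to p, push X → (p, 110010111, XXZ)
  read 1, top X: go to r, push ε → (r, 10010111, XZ)
  read 1, top X: go to r, push YY → (r, 0010111, YYZ)
  read 0, top Y: go to q, push ε → (q, 010111, YZ)
  read 0, top Y: go to p, push ε → (p, 10111, Z)
  ε-move, top Z: go to p, push XZ → (p, 10111, XZ)
  read 1, top X: go to r, push ε → (r, 0111, Z)
  read 0, top Z: go to r, push YXZ → (r, 111, YXZ)
  read 1, top Y: go to p, push X → (p, 11, XXZ)
  read 1, top X: go to r, push ε → (r, 1, XZ)
  read 1, top X: go to r, push YY → (r, ε, YYZ)
All input consumed; M is in state r.

r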